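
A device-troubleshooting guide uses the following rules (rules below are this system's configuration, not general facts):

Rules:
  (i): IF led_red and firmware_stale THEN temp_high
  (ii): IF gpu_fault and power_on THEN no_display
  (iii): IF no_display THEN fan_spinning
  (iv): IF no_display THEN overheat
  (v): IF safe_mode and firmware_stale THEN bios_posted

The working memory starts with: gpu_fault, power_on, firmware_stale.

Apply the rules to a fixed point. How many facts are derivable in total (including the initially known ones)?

6

[1] (ii) [IF gpu_fault and power_on THEN no_display]. ⇒ new: no_display.
[2] (iii) [IF no_display THEN fan_spinning]; (iv) [IF no_display THEN overheat]. ⇒ new: fan_spinning, overheat.
Closure: {fan_spinning, firmware_stale, gpu_fault, no_display, overheat, power_on} — 6 facts.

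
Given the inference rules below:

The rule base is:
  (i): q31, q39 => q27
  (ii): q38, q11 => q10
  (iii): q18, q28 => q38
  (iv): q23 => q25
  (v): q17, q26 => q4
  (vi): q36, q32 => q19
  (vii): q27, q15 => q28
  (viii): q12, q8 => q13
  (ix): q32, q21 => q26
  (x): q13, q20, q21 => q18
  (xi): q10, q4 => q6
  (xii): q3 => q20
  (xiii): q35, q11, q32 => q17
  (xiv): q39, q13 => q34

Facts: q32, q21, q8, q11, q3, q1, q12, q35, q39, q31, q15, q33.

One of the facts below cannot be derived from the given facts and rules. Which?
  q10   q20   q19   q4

Round 1 — (i), (viii), (ix), (xii), (xiii), derive q27, q13, q26, q20, q17.
Round 2 — (v), (vii), (x), (xiv), derive q4, q28, q18, q34.
Round 3 — (iii), derive q38.
Round 4 — (ii), derive q10.
Round 5 — (xi), derive q6.
Derived: q4 (round 2), q10 (round 4), q20 (round 1). q19 never appears in any round.

q19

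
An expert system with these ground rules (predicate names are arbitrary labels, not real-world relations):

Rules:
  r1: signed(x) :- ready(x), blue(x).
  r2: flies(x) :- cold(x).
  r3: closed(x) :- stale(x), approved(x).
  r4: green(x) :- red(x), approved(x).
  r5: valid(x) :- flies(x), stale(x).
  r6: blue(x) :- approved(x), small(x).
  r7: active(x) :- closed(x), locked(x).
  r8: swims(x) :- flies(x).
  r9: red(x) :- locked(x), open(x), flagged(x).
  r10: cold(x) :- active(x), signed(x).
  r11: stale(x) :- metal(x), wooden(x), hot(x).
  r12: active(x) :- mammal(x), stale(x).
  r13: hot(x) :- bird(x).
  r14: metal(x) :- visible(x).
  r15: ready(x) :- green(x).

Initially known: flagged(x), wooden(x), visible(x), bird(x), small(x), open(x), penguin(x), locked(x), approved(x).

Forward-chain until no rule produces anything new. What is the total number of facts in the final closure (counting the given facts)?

Round 1 — r6, r9, r13, r14, derive blue(x), red(x), hot(x), metal(x).
Round 2 — r4, r11, derive green(x), stale(x).
Round 3 — r3, r15, derive closed(x), ready(x).
Round 4 — r1, r7, derive signed(x), active(x).
Round 5 — r10, derive cold(x).
Round 6 — r2, derive flies(x).
Round 7 — r5, r8, derive valid(x), swims(x).
Closure: {active(x), approved(x), bird(x), blue(x), closed(x), cold(x), flagged(x), flies(x), green(x), hot(x), locked(x), metal(x), open(x), penguin(x), ready(x), red(x), signed(x), small(x), stale(x), swims(x), valid(x), visible(x), wooden(x)} — 23 facts.

23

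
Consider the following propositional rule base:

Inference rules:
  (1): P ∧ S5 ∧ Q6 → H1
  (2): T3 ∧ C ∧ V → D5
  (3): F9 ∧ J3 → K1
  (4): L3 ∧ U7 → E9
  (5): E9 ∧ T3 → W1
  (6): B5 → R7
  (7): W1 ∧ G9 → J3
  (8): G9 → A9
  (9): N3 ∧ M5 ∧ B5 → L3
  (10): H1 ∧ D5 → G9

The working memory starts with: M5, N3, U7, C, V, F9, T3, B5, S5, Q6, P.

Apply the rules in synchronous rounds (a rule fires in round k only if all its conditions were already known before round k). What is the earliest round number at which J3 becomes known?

Round 1 fires (1), (2), (6), (9), giving H1, D5, R7, L3.
Round 2 fires (4), (10), giving E9, G9.
Round 3 fires (5), (8), giving W1, A9.
Round 4 fires (7), giving J3.
J3 first appears in round 4.

4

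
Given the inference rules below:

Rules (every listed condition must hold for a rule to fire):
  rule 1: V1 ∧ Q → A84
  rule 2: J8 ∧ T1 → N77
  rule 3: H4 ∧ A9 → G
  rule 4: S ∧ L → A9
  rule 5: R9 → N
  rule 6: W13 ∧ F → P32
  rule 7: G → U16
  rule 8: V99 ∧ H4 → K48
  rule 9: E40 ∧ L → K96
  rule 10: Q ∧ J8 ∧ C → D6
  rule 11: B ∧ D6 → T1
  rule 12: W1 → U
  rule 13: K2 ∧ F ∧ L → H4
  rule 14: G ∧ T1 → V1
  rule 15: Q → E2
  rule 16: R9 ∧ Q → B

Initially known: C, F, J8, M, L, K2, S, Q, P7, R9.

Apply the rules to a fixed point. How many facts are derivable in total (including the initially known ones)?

Round 1 — rule 4, rule 5, rule 10, rule 13, rule 15, rule 16, derive A9, N, D6, H4, E2, B.
Round 2 — rule 3, rule 11, derive G, T1.
Round 3 — rule 2, rule 7, rule 14, derive N77, U16, V1.
Round 4 — rule 1, derive A84.
Closure: {A84, A9, B, C, D6, E2, F, G, H4, J8, K2, L, M, N, N77, P7, Q, R9, S, T1, U16, V1} — 22 facts.

22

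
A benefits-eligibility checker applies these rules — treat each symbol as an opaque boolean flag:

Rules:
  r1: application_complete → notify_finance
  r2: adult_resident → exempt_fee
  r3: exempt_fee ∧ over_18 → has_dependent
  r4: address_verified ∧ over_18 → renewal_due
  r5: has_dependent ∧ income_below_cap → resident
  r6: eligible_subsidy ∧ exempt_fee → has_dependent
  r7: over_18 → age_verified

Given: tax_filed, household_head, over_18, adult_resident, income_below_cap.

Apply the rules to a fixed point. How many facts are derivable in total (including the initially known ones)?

9

Round 1: r2 [adult_resident → exempt_fee]; r7 [over_18 → age_verified]. New: exempt_fee, age_verified.
Round 2: r3 [exempt_fee ∧ over_18 → has_dependent]. New: has_dependent.
Round 3: r5 [has_dependent ∧ income_below_cap → resident]. New: resident.
Closure: {adult_resident, age_verified, exempt_fee, has_dependent, household_head, income_below_cap, over_18, resident, tax_filed} — 9 facts.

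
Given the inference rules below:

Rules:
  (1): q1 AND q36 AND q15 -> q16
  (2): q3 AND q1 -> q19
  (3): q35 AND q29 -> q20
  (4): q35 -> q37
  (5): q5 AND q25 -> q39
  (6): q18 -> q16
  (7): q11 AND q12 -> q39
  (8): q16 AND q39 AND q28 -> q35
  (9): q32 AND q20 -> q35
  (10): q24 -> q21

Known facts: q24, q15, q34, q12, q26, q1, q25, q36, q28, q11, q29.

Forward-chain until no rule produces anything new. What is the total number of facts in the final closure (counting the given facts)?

Round 1 fires (1), (7), (10), giving q16, q39, q21.
Round 2 fires (8), giving q35.
Round 3 fires (3), (4), giving q20, q37.
Closure: {q1, q11, q12, q15, q16, q20, q21, q24, q25, q26, q28, q29, q34, q35, q36, q37, q39} — 17 facts.

17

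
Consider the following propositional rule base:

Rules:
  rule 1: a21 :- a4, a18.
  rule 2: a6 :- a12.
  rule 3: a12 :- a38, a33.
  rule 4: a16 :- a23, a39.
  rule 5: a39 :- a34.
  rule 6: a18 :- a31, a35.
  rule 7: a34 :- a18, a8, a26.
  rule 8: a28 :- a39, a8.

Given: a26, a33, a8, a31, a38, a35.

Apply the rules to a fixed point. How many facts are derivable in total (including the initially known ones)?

12

Round 1 — rule 3, rule 6, derive a12, a18.
Round 2 — rule 2, rule 7, derive a6, a34.
Round 3 — rule 5, derive a39.
Round 4 — rule 8, derive a28.
Closure: {a12, a18, a26, a28, a31, a33, a34, a35, a38, a39, a6, a8} — 12 facts.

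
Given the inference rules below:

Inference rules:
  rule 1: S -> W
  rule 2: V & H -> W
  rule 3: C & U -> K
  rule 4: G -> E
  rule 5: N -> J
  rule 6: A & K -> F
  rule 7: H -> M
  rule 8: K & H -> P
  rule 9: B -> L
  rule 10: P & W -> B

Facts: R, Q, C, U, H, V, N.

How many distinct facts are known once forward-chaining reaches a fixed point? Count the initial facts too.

Round 1 — rule 2, rule 3, rule 5, rule 7, derive W, K, J, M.
Round 2 — rule 8, derive P.
Round 3 — rule 10, derive B.
Round 4 — rule 9, derive L.
Closure: {B, C, H, J, K, L, M, N, P, Q, R, U, V, W} — 14 facts.

14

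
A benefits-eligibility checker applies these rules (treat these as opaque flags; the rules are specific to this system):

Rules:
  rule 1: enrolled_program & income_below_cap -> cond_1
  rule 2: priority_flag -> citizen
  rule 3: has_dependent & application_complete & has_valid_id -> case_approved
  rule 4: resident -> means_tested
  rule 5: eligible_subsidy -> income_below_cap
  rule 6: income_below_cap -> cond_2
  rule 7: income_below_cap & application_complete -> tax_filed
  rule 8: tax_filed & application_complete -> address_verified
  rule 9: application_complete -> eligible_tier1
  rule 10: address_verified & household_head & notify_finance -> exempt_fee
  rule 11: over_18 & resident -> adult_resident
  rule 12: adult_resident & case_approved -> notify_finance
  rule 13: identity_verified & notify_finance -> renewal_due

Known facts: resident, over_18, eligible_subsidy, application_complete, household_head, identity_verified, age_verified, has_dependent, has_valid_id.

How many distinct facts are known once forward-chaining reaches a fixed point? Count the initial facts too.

[1] rule 3 [has_dependent & application_complete & has_valid_id -> case_approved]; rule 4 [resident -> means_tested]; rule 5 [eligible_subsidy -> income_below_cap]; rule 9 [application_complete -> eligible_tier1]; rule 11 [over_18 & resident -> adult_resident]. ⇒ new: case_approved, means_tested, income_below_cap, eligible_tier1, adult_resident.
[2] rule 6 [income_below_cap -> cond_2]; rule 7 [income_below_cap & application_complete -> tax_filed]; rule 12 [adult_resident & case_approved -> notify_finance]. ⇒ new: cond_2, tax_filed, notify_finance.
[3] rule 8 [tax_filed & application_complete -> address_verified]; rule 13 [identity_verified & notify_finance -> renewal_due]. ⇒ new: address_verified, renewal_due.
[4] rule 10 [address_verified & household_head & notify_finance -> exempt_fee]. ⇒ new: exempt_fee.
Closure: {address_verified, adult_resident, age_verified, application_complete, case_approved, cond_2, eligible_subsidy, eligible_tier1, exempt_fee, has_dependent, has_valid_id, household_head, identity_verified, income_below_cap, means_tested, notify_finance, over_18, renewal_due, resident, tax_filed} — 20 facts.

20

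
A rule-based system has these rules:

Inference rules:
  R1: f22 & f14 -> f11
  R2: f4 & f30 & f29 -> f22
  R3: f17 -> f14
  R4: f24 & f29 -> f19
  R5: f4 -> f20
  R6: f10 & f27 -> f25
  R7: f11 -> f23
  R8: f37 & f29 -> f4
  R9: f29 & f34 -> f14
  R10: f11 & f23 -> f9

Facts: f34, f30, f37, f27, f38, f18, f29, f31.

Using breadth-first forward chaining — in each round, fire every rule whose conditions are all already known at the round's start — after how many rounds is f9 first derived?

Round 1: R8 [f37 & f29 -> f4]; R9 [f29 & f34 -> f14]. Adds f4, f14.
Round 2: R2 [f4 & f30 & f29 -> f22]; R5 [f4 -> f20]. Adds f22, f20.
Round 3: R1 [f22 & f14 -> f11]. Adds f11.
Round 4: R7 [f11 -> f23]. Adds f23.
Round 5: R10 [f11 & f23 -> f9]. Adds f9.
f9 first appears in round 5.

5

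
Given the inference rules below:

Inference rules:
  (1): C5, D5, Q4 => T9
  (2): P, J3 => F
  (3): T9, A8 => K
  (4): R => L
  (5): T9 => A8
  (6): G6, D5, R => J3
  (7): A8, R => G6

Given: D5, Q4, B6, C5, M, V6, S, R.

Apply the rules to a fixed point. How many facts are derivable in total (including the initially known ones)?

Round 1 — (1), (4), derive T9, L.
Round 2 — (5), derive A8.
Round 3 — (3), (7), derive K, G6.
Round 4 — (6), derive J3.
Closure: {A8, B6, C5, D5, G6, J3, K, L, M, Q4, R, S, T9, V6} — 14 facts.

14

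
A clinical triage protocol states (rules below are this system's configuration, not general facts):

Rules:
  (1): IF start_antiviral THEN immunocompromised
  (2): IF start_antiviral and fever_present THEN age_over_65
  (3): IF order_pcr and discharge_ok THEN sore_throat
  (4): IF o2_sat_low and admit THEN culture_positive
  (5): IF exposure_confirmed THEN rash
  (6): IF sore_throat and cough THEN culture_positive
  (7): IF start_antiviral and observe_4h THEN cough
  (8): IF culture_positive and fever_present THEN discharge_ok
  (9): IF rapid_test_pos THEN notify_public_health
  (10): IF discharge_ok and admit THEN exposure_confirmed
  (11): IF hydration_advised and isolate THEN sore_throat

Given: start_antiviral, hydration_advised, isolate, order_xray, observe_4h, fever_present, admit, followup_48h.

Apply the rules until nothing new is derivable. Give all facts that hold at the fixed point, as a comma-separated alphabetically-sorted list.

[1] (1) [IF start_antiviral THEN immunocompromised]; (2) [IF start_antiviral and fever_present THEN age_over_65]; (7) [IF start_antiviral and observe_4h THEN cough]; (11) [IF hydration_advised and isolate THEN sore_throat]. ⇒ new: immunocompromised, age_over_65, cough, sore_throat.
[2] (6) [IF sore_throat and cough THEN culture_positive]. ⇒ new: culture_positive.
[3] (8) [IF culture_positive and fever_present THEN discharge_ok]. ⇒ new: discharge_ok.
[4] (10) [IF discharge_ok and admit THEN exposure_confirmed]. ⇒ new: exposure_confirmed.
[5] (5) [IF exposure_confirmed THEN rash]. ⇒ new: rash.

admit, age_over_65, cough, culture_positive, discharge_ok, exposure_confirmed, fever_present, followup_48h, hydration_advised, immunocompromised, isolate, observe_4h, order_xray, rash, sore_throat, start_antiviral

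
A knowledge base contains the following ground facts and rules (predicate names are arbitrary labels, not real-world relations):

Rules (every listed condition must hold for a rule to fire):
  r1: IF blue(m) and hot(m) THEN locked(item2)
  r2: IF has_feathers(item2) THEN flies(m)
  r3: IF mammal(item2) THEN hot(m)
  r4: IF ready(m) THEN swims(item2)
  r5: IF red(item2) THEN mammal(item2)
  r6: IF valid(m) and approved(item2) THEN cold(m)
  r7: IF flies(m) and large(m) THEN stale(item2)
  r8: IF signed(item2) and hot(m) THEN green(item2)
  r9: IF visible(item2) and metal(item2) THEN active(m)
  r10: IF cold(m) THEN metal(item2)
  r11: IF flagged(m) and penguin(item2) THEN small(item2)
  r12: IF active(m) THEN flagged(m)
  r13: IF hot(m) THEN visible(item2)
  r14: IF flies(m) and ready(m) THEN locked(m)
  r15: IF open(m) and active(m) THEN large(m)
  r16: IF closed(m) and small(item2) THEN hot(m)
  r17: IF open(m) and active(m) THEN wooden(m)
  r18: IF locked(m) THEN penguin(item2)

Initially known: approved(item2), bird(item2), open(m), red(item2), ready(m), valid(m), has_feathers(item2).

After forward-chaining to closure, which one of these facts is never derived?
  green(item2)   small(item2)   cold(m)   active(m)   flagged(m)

green(item2)

Round 1 fires r2, r4, r5, r6, giving flies(m), swims(item2), mammal(item2), cold(m).
Round 2 fires r3, r10, r14, giving hot(m), metal(item2), locked(m).
Round 3 fires r13, r18, giving visible(item2), penguin(item2).
Round 4 fires r9, giving active(m).
Round 5 fires r12, r15, r17, giving flagged(m), large(m), wooden(m).
Round 6 fires r7, r11, giving stale(item2), small(item2).
Derived: active(m) (round 4), flagged(m) (round 5), cold(m) (round 1), small(item2) (round 6). green(item2) never appears in any round.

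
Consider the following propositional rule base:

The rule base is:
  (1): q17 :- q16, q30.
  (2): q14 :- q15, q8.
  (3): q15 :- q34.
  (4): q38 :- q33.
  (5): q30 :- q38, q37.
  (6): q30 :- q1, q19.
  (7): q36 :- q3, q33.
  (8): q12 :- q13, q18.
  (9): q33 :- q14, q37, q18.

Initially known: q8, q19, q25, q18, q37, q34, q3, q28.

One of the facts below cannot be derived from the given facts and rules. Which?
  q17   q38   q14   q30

q17

[1] (3) [q15 :- q34.]. ⇒ new: q15.
[2] (2) [q14 :- q15, q8.]. ⇒ new: q14.
[3] (9) [q33 :- q14, q37, q18.]. ⇒ new: q33.
[4] (4) [q38 :- q33.]; (7) [q36 :- q3, q33.]. ⇒ new: q38, q36.
[5] (5) [q30 :- q38, q37.]. ⇒ new: q30.
Derived: q14 (round 2), q38 (round 4), q30 (round 5). q17 never appears in any round.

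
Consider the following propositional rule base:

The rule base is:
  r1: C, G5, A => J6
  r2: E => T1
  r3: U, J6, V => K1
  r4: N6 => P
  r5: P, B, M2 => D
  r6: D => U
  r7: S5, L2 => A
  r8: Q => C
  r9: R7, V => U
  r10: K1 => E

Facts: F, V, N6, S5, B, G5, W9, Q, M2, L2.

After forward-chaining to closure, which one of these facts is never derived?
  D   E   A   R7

R7

Round 1: r4 [N6 => P]; r7 [S5, L2 => A]; r8 [Q => C]. Adds P, A, C.
Round 2: r1 [C, G5, A => J6]; r5 [P, B, M2 => D]. Adds J6, D.
Round 3: r6 [D => U]. Adds U.
Round 4: r3 [U, J6, V => K1]. Adds K1.
Round 5: r10 [K1 => E]. Adds E.
Round 6: r2 [E => T1]. Adds T1.
Derived: A (round 1), E (round 5), D (round 2). R7 never appears in any round.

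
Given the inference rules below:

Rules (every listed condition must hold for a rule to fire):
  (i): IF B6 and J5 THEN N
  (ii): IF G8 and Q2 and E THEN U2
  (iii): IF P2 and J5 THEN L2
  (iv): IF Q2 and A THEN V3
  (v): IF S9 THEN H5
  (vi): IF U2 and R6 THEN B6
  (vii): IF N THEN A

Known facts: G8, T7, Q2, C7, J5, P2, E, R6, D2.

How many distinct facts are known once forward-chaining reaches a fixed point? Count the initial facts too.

15

Round 1 — (ii), (iii), derive U2, L2.
Round 2 — (vi), derive B6.
Round 3 — (i), derive N.
Round 4 — (vii), derive A.
Round 5 — (iv), derive V3.
Closure: {A, B6, C7, D2, E, G8, J5, L2, N, P2, Q2, R6, T7, U2, V3} — 15 facts.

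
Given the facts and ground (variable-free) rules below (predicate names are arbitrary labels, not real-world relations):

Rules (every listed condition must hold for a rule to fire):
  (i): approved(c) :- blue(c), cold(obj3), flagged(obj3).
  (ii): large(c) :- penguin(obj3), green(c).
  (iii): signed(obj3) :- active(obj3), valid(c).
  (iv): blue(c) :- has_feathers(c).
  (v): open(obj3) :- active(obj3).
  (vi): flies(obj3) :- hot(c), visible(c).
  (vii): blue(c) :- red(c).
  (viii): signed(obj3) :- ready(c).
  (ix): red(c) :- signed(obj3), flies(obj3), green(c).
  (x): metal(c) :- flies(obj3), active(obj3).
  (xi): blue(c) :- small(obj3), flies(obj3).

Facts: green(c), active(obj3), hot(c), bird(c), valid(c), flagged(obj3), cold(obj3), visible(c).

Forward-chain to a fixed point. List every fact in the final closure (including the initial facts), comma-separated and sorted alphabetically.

Round 1 — (iii), (v), (vi), derive signed(obj3), open(obj3), flies(obj3).
Round 2 — (ix), (x), derive red(c), metal(c).
Round 3 — (vii), derive blue(c).
Round 4 — (i), derive approved(c).

active(obj3), approved(c), bird(c), blue(c), cold(obj3), flagged(obj3), flies(obj3), green(c), hot(c), metal(c), open(obj3), red(c), signed(obj3), valid(c), visible(c)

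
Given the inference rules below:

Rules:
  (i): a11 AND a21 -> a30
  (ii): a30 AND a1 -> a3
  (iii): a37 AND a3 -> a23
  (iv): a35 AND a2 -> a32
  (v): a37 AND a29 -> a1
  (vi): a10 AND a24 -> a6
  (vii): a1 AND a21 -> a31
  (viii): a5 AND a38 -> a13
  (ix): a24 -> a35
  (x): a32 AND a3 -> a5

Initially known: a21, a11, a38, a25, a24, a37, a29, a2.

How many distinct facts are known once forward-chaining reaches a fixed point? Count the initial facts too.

17

Round 1: (i) [a11 AND a21 -> a30]; (v) [a37 AND a29 -> a1]; (ix) [a24 -> a35]. New: a30, a1, a35.
Round 2: (ii) [a30 AND a1 -> a3]; (iv) [a35 AND a2 -> a32]; (vii) [a1 AND a21 -> a31]. New: a3, a32, a31.
Round 3: (iii) [a37 AND a3 -> a23]; (x) [a32 AND a3 -> a5]. New: a23, a5.
Round 4: (viii) [a5 AND a38 -> a13]. New: a13.
Closure: {a1, a11, a13, a2, a21, a23, a24, a25, a29, a3, a30, a31, a32, a35, a37, a38, a5} — 17 facts.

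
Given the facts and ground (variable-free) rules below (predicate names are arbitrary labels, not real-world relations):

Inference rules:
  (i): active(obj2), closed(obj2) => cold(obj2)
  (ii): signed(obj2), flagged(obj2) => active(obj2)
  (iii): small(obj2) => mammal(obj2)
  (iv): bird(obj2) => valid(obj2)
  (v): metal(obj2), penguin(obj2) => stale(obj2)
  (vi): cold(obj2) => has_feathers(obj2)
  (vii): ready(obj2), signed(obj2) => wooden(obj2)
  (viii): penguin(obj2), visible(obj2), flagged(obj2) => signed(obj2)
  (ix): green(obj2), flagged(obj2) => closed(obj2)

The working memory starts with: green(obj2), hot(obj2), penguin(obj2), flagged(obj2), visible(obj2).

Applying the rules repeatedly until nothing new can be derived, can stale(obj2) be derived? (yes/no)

[1] (viii) [penguin(obj2), visible(obj2), flagged(obj2) => signed(obj2)]; (ix) [green(obj2), flagged(obj2) => closed(obj2)]. ⇒ new: signed(obj2), closed(obj2).
[2] (ii) [signed(obj2), flagged(obj2) => active(obj2)]. ⇒ new: active(obj2).
[3] (i) [active(obj2), closed(obj2) => cold(obj2)]. ⇒ new: cold(obj2).
[4] (vi) [cold(obj2) => has_feathers(obj2)]. ⇒ new: has_feathers(obj2).
Fixed point reached. stale(obj2) is concluded only by (v); (v) needs metal(obj2) (never derived).

no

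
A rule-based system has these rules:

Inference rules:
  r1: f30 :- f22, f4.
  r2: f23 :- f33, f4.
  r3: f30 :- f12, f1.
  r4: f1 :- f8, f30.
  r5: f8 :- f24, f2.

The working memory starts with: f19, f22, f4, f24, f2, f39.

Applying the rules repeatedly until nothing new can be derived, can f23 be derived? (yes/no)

no

Round 1 fires r1, r5, giving f30, f8.
Round 2 fires r4, giving f1.
Fixed point reached. f23 is concluded only by r2; r2 needs f33 (never derived).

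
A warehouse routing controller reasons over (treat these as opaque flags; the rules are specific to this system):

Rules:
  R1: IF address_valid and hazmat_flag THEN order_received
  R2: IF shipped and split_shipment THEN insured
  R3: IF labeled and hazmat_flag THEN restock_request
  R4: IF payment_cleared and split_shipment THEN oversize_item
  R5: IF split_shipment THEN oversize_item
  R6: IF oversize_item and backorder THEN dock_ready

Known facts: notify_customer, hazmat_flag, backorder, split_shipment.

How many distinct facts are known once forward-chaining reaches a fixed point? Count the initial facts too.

Round 1 fires R5, giving oversize_item.
Round 2 fires R6, giving dock_ready.
Closure: {backorder, dock_ready, hazmat_flag, notify_customer, oversize_item, split_shipment} — 6 facts.

6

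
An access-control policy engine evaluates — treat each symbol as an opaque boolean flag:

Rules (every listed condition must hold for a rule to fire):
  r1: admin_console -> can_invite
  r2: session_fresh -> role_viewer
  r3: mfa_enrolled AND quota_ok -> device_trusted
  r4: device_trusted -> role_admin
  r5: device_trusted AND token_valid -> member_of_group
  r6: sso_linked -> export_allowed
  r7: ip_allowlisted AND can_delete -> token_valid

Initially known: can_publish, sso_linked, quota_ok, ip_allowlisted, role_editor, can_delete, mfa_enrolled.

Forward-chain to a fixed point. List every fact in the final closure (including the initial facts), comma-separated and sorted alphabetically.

can_delete, can_publish, device_trusted, export_allowed, ip_allowlisted, member_of_group, mfa_enrolled, quota_ok, role_admin, role_editor, sso_linked, token_valid

Round 1 fires r3, r6, r7, giving device_trusted, export_allowed, token_valid.
Round 2 fires r4, r5, giving role_admin, member_of_group.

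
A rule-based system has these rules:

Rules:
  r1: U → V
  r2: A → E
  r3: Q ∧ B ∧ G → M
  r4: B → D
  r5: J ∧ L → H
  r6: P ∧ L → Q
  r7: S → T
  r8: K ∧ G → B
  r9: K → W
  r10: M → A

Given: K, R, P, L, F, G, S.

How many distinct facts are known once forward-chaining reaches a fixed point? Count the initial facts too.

Round 1 fires r6, r7, r8, r9, giving Q, T, B, W.
Round 2 fires r3, r4, giving M, D.
Round 3 fires r10, giving A.
Round 4 fires r2, giving E.
Closure: {A, B, D, E, F, G, K, L, M, P, Q, R, S, T, W} — 15 facts.

15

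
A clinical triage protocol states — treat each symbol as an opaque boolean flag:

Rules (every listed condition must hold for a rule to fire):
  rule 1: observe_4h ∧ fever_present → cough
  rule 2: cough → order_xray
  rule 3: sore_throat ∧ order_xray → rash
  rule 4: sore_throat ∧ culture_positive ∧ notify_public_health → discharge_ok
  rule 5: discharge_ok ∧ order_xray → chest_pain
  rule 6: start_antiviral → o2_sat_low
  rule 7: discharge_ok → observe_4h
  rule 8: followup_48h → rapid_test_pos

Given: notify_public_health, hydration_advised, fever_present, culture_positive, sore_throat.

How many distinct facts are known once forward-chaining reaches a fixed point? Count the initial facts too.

11

Round 1 — rule 4, derive discharge_ok.
Round 2 — rule 7, derive observe_4h.
Round 3 — rule 1, derive cough.
Round 4 — rule 2, derive order_xray.
Round 5 — rule 3, rule 5, derive rash, chest_pain.
Closure: {chest_pain, cough, culture_positive, discharge_ok, fever_present, hydration_advised, notify_public_health, observe_4h, order_xray, rash, sore_throat} — 11 facts.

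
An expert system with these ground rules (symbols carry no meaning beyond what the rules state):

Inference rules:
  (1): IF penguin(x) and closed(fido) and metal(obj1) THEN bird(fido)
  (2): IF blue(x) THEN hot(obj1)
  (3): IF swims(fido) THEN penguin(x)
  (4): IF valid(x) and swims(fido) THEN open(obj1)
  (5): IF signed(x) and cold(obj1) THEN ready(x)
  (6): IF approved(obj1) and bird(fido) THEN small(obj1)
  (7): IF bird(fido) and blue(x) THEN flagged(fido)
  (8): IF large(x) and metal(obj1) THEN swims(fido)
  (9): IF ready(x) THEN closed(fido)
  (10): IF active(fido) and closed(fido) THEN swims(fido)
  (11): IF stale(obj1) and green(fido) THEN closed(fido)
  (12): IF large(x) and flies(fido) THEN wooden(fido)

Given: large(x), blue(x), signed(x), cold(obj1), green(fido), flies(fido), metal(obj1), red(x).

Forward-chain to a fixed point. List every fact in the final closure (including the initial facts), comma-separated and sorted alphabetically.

bird(fido), blue(x), closed(fido), cold(obj1), flagged(fido), flies(fido), green(fido), hot(obj1), large(x), metal(obj1), penguin(x), ready(x), red(x), signed(x), swims(fido), wooden(fido)

Round 1 fires (2), (5), (8), (12), giving hot(obj1), ready(x), swims(fido), wooden(fido).
Round 2 fires (3), (9), giving penguin(x), closed(fido).
Round 3 fires (1), giving bird(fido).
Round 4 fires (7), giving flagged(fido).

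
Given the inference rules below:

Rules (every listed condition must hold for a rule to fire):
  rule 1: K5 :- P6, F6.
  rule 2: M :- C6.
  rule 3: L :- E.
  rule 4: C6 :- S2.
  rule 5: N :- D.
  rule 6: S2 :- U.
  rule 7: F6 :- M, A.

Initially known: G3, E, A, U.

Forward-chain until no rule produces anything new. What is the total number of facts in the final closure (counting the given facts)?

Round 1 — rule 3, rule 6, derive L, S2.
Round 2 — rule 4, derive C6.
Round 3 — rule 2, derive M.
Round 4 — rule 7, derive F6.
Closure: {A, C6, E, F6, G3, L, M, S2, U} — 9 facts.

9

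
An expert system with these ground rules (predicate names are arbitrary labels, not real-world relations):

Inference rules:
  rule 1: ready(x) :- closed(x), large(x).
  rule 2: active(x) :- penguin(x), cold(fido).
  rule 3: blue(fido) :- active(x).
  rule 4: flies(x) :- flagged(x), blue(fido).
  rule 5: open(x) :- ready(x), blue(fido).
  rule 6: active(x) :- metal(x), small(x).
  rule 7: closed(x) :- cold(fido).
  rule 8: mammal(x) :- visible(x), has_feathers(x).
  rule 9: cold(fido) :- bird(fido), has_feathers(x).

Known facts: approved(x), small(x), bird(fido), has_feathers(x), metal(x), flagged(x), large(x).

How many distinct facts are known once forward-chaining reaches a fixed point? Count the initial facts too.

14

Round 1: rule 6 [active(x) :- metal(x), small(x).]; rule 9 [cold(fido) :- bird(fido), has_feathers(x).]. Adds active(x), cold(fido).
Round 2: rule 3 [blue(fido) :- active(x).]; rule 7 [closed(x) :- cold(fido).]. Adds blue(fido), closed(x).
Round 3: rule 1 [ready(x) :- closed(x), large(x).]; rule 4 [flies(x) :- flagged(x), blue(fido).]. Adds ready(x), flies(x).
Round 4: rule 5 [open(x) :- ready(x), blue(fido).]. Adds open(x).
Closure: {active(x), approved(x), bird(fido), blue(fido), closed(x), cold(fido), flagged(x), flies(x), has_feathers(x), large(x), metal(x), open(x), ready(x), small(x)} — 14 facts.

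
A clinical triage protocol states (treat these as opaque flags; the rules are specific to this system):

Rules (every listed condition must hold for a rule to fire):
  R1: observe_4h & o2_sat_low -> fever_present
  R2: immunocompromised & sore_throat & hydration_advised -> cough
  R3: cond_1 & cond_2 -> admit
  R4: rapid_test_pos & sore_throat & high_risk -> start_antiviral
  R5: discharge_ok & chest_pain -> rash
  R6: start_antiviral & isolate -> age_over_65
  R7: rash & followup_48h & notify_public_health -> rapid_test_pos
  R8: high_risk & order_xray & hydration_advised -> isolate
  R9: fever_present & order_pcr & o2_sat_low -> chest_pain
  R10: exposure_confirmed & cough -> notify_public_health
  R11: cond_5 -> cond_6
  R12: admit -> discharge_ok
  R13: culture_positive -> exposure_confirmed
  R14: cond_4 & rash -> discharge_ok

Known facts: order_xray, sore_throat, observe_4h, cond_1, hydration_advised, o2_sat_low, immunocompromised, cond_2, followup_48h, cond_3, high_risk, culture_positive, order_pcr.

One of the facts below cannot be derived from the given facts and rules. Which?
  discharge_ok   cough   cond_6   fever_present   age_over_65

cond_6

Round 1 — R1, R2, R3, R8, R13, derive fever_present, cough, admit, isolate, exposure_confirmed.
Round 2 — R9, R10, R12, derive chest_pain, notify_public_health, discharge_ok.
Round 3 — R5, derive rash.
Round 4 — R7, derive rapid_test_pos.
Round 5 — R4, derive start_antiviral.
Round 6 — R6, derive age_over_65.
Derived: age_over_65 (round 6), discharge_ok (round 2), cough (round 1), fever_present (round 1). cond_6 never appears in any round.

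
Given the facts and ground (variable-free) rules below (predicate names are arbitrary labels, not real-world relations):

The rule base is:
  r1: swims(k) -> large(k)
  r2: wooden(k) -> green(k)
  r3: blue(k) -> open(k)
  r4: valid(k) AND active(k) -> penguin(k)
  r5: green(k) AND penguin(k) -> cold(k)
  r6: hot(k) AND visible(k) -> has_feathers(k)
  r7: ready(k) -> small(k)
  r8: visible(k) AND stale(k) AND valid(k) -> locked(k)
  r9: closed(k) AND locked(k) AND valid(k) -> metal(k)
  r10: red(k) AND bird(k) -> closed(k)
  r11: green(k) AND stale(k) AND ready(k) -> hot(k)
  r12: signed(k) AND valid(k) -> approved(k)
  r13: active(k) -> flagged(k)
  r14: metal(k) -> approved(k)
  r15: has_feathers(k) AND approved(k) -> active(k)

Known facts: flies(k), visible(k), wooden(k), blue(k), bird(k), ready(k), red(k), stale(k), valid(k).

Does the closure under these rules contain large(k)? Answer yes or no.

no

Round 1: r2 [wooden(k) -> green(k)]; r3 [blue(k) -> open(k)]; r7 [ready(k) -> small(k)]; r8 [visible(k) AND stale(k) AND valid(k) -> locked(k)]; r10 [red(k) AND bird(k) -> closed(k)]. Adds green(k), open(k), small(k), locked(k), closed(k).
Round 2: r9 [closed(k) AND locked(k) AND valid(k) -> metal(k)]; r11 [green(k) AND stale(k) AND ready(k) -> hot(k)]. Adds metal(k), hot(k).
Round 3: r6 [hot(k) AND visible(k) -> has_feathers(k)]; r14 [metal(k) -> approved(k)]. Adds has_feathers(k), approved(k).
Round 4: r15 [has_feathers(k) AND approved(k) -> active(k)]. Adds active(k).
Round 5: r4 [valid(k) AND active(k) -> penguin(k)]; r13 [active(k) -> flagged(k)]. Adds penguin(k), flagged(k).
Round 6: r5 [green(k) AND penguin(k) -> cold(k)]. Adds cold(k).
Fixed point reached. large(k) is concluded only by r1; r1 needs swims(k) (never derived).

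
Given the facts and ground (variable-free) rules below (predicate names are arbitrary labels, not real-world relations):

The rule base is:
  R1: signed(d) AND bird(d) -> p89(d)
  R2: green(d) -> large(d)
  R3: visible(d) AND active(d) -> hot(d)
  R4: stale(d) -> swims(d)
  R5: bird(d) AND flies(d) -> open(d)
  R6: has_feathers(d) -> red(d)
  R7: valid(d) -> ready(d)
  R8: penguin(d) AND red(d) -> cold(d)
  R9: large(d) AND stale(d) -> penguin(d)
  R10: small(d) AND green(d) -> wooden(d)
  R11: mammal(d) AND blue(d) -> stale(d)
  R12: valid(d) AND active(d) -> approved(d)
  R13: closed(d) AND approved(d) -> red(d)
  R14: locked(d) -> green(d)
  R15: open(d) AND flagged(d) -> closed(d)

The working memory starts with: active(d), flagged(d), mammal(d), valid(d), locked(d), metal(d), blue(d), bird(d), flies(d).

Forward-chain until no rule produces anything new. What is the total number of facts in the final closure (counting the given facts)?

Round 1: R5 [bird(d) AND flies(d) -> open(d)]; R7 [valid(d) -> ready(d)]; R11 [mammal(d) AND blue(d) -> stale(d)]; R12 [valid(d) AND active(d) -> approved(d)]; R14 [locked(d) -> green(d)]. New: open(d), ready(d), stale(d), approved(d), green(d).
Round 2: R2 [green(d) -> large(d)]; R4 [stale(d) -> swims(d)]; R15 [open(d) AND flagged(d) -> closed(d)]. New: large(d), swims(d), closed(d).
Round 3: R9 [large(d) AND stale(d) -> penguin(d)]; R13 [closed(d) AND approved(d) -> red(d)]. New: penguin(d), red(d).
Round 4: R8 [penguin(d) AND red(d) -> cold(d)]. New: cold(d).
Closure: {active(d), approved(d), bird(d), blue(d), closed(d), cold(d), flagged(d), flies(d), green(d), large(d), locked(d), mammal(d), metal(d), open(d), penguin(d), ready(d), red(d), stale(d), swims(d), valid(d)} — 20 facts.

20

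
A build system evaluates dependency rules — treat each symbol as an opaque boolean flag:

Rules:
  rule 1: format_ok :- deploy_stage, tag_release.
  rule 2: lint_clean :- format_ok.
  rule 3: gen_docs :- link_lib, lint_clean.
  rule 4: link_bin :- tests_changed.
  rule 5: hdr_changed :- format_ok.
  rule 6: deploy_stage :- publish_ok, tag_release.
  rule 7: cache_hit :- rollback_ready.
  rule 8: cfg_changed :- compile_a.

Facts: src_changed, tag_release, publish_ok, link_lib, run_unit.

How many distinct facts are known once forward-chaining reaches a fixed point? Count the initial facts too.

Round 1 fires rule 6, giving deploy_stage.
Round 2 fires rule 1, giving format_ok.
Round 3 fires rule 2, rule 5, giving lint_clean, hdr_changed.
Round 4 fires rule 3, giving gen_docs.
Closure: {deploy_stage, format_ok, gen_docs, hdr_changed, link_lib, lint_clean, publish_ok, run_unit, src_changed, tag_release} — 10 facts.

10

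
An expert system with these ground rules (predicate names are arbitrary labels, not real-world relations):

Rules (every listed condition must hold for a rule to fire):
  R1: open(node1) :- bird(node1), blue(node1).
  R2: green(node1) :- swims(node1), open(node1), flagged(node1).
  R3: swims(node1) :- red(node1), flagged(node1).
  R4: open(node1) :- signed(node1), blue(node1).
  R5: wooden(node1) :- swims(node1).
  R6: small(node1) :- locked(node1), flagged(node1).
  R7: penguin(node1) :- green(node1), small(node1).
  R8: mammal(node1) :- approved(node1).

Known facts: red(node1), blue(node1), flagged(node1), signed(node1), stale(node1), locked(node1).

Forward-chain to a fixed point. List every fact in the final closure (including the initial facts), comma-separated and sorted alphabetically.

blue(node1), flagged(node1), green(node1), locked(node1), open(node1), penguin(node1), red(node1), signed(node1), small(node1), stale(node1), swims(node1), wooden(node1)

Round 1: R3 [swims(node1) :- red(node1), flagged(node1).]; R4 [open(node1) :- signed(node1), blue(node1).]; R6 [small(node1) :- locked(node1), flagged(node1).]. Adds swims(node1), open(node1), small(node1).
Round 2: R2 [green(node1) :- swims(node1), open(node1), flagged(node1).]; R5 [wooden(node1) :- swims(node1).]. Adds green(node1), wooden(node1).
Round 3: R7 [penguin(node1) :- green(node1), small(node1).]. Adds penguin(node1).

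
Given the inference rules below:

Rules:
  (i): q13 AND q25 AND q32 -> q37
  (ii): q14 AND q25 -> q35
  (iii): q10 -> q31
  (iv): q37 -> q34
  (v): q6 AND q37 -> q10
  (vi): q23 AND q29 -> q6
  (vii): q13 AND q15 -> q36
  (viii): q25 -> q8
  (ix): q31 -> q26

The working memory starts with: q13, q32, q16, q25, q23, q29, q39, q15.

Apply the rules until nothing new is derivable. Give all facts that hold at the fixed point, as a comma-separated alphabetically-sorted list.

q10, q13, q15, q16, q23, q25, q26, q29, q31, q32, q34, q36, q37, q39, q6, q8

Round 1 fires (i), (vi), (vii), (viii), giving q37, q6, q36, q8.
Round 2 fires (iv), (v), giving q34, q10.
Round 3 fires (iii), giving q31.
Round 4 fires (ix), giving q26.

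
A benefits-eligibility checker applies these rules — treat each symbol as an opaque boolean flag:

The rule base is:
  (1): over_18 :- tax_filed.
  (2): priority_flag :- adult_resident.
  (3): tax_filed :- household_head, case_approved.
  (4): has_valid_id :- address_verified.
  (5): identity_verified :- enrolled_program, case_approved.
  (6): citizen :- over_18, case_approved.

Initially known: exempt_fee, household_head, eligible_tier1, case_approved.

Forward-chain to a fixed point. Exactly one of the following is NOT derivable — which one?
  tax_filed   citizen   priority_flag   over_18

[1] (3) [tax_filed :- household_head, case_approved.]. ⇒ new: tax_filed.
[2] (1) [over_18 :- tax_filed.]. ⇒ new: over_18.
[3] (6) [citizen :- over_18, case_approved.]. ⇒ new: citizen.
Derived: citizen (round 3), over_18 (round 2), tax_filed (round 1). priority_flag never appears in any round.

priority_flag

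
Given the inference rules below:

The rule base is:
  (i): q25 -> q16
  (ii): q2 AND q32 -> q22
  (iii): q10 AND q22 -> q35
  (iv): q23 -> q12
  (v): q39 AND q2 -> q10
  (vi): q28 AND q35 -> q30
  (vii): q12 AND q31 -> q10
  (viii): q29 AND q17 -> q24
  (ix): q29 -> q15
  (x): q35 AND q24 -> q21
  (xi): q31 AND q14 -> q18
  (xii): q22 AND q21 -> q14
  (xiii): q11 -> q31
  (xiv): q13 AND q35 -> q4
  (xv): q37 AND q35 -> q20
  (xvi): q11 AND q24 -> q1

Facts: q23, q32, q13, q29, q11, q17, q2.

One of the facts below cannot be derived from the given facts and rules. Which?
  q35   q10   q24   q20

Round 1 fires (ii), (iv), (viii), (ix), (xiii), giving q22, q12, q24, q15, q31.
Round 2 fires (vii), (xvi), giving q10, q1.
Round 3 fires (iii), giving q35.
Round 4 fires (x), (xiv), giving q21, q4.
Round 5 fires (xii), giving q14.
Round 6 fires (xi), giving q18.
Derived: q35 (round 3), q24 (round 1), q10 (round 2). q20 never appears in any round.

q20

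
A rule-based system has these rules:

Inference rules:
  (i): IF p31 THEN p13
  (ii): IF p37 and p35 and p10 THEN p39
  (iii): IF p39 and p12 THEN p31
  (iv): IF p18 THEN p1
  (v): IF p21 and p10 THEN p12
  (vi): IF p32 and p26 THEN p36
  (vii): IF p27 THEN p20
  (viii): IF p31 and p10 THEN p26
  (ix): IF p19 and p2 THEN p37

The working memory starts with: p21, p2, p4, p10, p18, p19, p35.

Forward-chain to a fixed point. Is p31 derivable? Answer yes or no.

Round 1 fires (iv), (v), (ix), giving p1, p12, p37.
Round 2 fires (ii), giving p39.
Round 3 fires (iii), giving p31.
Round 4 fires (i), (viii), giving p13, p26.
p31 appears in round 3, so it is derivable.

yes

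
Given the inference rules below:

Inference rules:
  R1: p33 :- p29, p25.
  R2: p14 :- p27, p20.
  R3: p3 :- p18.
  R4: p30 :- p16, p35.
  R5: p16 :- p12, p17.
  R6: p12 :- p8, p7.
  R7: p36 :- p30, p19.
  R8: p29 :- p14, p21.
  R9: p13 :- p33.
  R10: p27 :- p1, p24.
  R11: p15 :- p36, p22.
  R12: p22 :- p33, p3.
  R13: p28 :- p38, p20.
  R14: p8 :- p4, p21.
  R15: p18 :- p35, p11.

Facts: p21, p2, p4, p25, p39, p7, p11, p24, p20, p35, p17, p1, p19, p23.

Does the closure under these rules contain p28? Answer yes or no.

Round 1 — R10, R14, R15, derive p27, p8, p18.
Round 2 — R2, R3, R6, derive p14, p3, p12.
Round 3 — R5, R8, derive p16, p29.
Round 4 — R1, R4, derive p33, p30.
Round 5 — R7, R9, R12, derive p36, p13, p22.
Round 6 — R11, derive p15.
Fixed point reached. p28 is concluded only by R13; R13 needs p38 (never derived).

no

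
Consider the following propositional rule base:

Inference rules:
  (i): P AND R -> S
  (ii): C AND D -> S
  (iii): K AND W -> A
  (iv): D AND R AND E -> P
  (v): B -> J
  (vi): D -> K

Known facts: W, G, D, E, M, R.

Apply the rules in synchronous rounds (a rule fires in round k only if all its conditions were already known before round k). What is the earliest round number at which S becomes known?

Round 1: (iv) [D AND R AND E -> P]; (vi) [D -> K]. Adds P, K.
Round 2: (i) [P AND R -> S]; (iii) [K AND W -> A]. Adds S, A.
S first appears in round 2.

2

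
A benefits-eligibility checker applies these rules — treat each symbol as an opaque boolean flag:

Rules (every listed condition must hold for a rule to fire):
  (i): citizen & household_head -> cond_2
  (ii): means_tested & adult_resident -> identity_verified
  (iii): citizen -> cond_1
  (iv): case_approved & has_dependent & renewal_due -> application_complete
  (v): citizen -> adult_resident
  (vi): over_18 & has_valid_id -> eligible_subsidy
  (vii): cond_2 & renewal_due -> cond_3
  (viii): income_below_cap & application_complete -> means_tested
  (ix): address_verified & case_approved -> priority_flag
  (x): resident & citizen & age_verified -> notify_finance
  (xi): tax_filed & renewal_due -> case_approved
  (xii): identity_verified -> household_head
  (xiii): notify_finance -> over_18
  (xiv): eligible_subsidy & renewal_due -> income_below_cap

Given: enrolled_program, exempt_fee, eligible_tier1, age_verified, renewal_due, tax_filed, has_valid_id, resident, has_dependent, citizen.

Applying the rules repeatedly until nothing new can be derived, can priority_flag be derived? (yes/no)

Round 1 fires (iii), (v), (x), (xi), giving cond_1, adult_resident, notify_finance, case_approved.
Round 2 fires (iv), (xiii), giving application_complete, over_18.
Round 3 fires (vi), giving eligible_subsidy.
Round 4 fires (xiv), giving income_below_cap.
Round 5 fires (viii), giving means_tested.
Round 6 fires (ii), giving identity_verified.
Round 7 fires (xii), giving household_head.
Round 8 fires (i), giving cond_2.
Round 9 fires (vii), giving cond_3.
Fixed point reached. priority_flag is concluded only by (ix); (ix) needs address_verified (never derived).

no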